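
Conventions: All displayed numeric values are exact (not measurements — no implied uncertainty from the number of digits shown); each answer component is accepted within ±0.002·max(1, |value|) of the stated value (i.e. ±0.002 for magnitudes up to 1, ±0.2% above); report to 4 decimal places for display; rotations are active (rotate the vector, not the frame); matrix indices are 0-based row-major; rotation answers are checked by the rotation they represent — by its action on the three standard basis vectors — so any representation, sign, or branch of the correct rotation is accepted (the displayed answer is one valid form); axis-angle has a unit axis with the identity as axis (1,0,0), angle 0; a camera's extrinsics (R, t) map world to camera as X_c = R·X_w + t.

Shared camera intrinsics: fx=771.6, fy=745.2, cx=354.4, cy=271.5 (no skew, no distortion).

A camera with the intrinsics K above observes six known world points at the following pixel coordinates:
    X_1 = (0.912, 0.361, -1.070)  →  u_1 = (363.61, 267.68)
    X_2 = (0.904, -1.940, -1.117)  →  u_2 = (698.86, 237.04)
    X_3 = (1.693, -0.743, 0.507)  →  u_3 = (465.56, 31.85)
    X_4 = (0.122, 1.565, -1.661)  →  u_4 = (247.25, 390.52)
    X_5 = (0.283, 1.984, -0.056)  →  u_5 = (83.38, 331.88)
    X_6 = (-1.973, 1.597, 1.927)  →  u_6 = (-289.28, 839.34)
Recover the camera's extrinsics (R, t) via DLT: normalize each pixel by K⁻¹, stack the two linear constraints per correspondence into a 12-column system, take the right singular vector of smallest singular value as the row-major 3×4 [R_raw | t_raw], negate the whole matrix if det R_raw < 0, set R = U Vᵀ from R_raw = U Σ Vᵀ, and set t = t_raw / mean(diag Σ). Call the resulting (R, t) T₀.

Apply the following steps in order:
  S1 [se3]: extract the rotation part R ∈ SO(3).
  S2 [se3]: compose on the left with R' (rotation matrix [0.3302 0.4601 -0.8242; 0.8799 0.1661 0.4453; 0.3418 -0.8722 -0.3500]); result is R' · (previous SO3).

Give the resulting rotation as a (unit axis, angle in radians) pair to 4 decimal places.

source (pnp_recover): camera pose = R=[0.0058 -0.9466 -0.3222; -0.9466 0.0986 -0.3069; 0.3223 0.3068 -0.8955], t=(0.0601, 0.4699, 4.3700)
after S1 (rot_of_se3): [0.0058 -0.9466 -0.3222; -0.9466 0.0986 -0.3069; 0.3223 0.3068 -0.8955]
after S2 (compose_so3): [-0.6993 -0.5201 0.4905; -0.0086 -0.6799 -0.7332; 0.7148 -0.5169 0.4710]

rotation (axis_angle) = ((0.3611, -0.3746, 0.8540), 2.8375)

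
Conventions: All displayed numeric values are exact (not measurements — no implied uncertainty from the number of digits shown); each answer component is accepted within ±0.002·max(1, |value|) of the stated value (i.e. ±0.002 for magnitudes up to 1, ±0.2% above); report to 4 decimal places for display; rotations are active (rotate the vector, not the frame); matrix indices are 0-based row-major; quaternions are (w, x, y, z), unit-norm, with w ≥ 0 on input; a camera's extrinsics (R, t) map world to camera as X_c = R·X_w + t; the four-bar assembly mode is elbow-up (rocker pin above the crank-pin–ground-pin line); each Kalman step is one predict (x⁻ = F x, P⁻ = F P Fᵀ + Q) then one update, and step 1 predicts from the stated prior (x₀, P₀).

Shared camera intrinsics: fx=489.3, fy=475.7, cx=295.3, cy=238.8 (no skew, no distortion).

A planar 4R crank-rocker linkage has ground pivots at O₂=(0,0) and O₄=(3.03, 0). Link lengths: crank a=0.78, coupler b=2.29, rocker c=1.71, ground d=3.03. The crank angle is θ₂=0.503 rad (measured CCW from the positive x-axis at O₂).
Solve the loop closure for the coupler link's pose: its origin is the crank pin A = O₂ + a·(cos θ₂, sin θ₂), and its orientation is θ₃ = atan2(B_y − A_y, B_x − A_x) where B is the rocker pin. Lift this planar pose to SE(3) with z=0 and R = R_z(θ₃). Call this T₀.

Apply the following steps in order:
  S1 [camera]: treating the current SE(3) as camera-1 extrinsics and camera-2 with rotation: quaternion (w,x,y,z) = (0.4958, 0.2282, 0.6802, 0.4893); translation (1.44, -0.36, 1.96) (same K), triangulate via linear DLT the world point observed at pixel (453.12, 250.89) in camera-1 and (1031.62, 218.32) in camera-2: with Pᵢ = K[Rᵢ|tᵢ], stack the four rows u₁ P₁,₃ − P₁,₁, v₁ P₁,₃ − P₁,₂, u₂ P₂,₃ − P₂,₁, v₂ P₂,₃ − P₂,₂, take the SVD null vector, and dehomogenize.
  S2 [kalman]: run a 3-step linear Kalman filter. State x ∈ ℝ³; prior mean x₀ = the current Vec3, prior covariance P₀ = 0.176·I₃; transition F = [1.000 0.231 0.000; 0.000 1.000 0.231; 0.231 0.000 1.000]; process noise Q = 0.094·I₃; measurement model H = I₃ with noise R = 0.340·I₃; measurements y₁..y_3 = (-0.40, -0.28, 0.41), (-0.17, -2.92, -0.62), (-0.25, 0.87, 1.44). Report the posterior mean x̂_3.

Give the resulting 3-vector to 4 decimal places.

result = (-0.4122, -0.2284, 0.7035)

source (fourbar_fk): coupler pose = R=[0.8306 -0.5569 0.0000; 0.5569 0.8306 0.0000; 0.0000 0.0000 1.0000], t=(0.6834, 0.3760, 0.0000)
after S1 (triangulate): (-0.3682, -0.1615, 1.4494)
after S2 (kf_track): (-0.4122, -0.2284, 0.7035)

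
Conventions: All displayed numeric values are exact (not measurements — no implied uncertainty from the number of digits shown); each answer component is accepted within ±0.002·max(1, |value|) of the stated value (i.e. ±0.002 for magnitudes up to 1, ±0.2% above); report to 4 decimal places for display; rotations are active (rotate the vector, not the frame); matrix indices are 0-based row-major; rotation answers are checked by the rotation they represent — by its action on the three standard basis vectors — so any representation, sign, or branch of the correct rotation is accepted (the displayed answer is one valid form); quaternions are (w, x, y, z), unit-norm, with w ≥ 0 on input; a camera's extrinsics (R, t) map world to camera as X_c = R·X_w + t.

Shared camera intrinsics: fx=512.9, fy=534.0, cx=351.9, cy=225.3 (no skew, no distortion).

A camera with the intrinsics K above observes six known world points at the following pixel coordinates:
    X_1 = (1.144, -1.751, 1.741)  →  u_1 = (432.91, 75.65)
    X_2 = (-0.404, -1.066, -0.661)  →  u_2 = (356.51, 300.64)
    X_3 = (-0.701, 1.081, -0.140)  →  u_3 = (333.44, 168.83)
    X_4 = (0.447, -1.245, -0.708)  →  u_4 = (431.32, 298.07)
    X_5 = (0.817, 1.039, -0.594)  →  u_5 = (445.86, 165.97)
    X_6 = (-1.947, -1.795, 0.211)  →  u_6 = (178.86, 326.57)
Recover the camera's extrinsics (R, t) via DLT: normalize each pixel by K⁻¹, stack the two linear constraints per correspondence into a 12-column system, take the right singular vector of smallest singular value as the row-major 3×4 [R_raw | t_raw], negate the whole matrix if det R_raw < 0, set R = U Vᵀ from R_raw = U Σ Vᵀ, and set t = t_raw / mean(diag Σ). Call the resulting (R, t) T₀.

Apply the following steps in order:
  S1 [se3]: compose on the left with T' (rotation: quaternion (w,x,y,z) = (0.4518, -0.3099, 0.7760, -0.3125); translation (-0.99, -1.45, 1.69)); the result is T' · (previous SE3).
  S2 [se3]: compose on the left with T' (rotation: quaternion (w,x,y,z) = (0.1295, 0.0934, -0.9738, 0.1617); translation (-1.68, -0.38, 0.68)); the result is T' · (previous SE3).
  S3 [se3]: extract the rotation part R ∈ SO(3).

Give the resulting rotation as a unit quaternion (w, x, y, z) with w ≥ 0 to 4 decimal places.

rotation (quat) = (0.1868, 0.9171, -0.3479, 0.0549)

source (pnp_recover): camera pose = R=[0.9282 0.0696 -0.3654; -0.2557 -0.5939 -0.7628; -0.2701 0.8015 -0.5335], t=(0.2601, -0.4201, 6.2107)
after S1 (compose_se3): R=[-0.5620 0.8074 -0.1799; -0.8099 -0.5813 -0.0790; -0.1684 0.1013 0.9805], t=(4.5474, -3.1789, -0.5827)
after S2 (compose_se3): R=[0.7519 -0.6586 -0.0293; -0.6176 -0.6882 -0.3808; 0.2307 0.3044 -0.9242], t=(-5.1547, -3.7764, 3.4214)
after S3 (rot_of_se3): [0.7519 -0.6586 -0.0293; -0.6176 -0.6882 -0.3808; 0.2307 0.3044 -0.9242]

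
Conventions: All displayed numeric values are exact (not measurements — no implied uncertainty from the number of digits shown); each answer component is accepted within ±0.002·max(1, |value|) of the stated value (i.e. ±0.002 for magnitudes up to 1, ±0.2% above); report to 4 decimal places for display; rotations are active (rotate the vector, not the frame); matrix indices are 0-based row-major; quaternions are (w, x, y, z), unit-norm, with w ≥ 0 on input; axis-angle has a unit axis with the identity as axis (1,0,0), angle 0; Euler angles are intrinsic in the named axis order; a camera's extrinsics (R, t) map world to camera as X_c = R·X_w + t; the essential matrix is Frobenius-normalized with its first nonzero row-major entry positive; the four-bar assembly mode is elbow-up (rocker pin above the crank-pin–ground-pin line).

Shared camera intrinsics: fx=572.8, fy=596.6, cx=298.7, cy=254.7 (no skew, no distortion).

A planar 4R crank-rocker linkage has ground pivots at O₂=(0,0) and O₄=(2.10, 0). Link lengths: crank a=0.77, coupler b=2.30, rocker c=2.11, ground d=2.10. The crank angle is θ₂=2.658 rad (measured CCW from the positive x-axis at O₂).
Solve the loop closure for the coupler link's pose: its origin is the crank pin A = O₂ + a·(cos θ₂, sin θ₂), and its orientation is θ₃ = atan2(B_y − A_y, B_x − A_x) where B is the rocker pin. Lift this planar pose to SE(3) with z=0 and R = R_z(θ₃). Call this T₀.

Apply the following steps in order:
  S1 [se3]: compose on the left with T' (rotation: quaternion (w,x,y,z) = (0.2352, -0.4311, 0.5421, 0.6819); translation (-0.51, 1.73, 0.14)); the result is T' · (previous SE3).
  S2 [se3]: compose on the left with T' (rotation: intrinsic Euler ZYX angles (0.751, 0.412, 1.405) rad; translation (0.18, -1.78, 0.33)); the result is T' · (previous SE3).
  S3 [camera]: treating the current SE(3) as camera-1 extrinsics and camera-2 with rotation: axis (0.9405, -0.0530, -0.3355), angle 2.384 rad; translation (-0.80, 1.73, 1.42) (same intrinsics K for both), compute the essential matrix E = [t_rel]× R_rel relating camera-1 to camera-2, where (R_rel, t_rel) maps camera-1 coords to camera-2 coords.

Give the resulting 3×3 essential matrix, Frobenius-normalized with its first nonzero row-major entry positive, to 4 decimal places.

source (fourbar_fk): coupler pose = R=[0.7634 -0.6460 0.0000; 0.6460 0.7634 0.0000; 0.0000 0.0000 1.0000], t=(-0.6817, 0.3580, 0.0000)
after S1 (compose_se3): R=[-0.9043 -0.2672 -0.3329; -0.3068 -0.1355 0.9421; -0.2969 0.9541 0.0406], t=(-0.4393, 1.7220, 0.9067)
after S2 (compose_se3): R=[-0.8739 0.4853 -0.0278; -0.4845 -0.8648 0.1320; 0.0400 0.1288 0.9909], t=(0.8430, -1.9957, 2.1993)
after S3 (essential): [0.5528 -0.3800 -0.2192; -0.0502 -0.1000 -0.0934; 0.4270 0.3771 0.3952]

matrix = [0.5528 -0.3800 -0.2192; -0.0502 -0.1000 -0.0934; 0.4270 0.3771 0.3952]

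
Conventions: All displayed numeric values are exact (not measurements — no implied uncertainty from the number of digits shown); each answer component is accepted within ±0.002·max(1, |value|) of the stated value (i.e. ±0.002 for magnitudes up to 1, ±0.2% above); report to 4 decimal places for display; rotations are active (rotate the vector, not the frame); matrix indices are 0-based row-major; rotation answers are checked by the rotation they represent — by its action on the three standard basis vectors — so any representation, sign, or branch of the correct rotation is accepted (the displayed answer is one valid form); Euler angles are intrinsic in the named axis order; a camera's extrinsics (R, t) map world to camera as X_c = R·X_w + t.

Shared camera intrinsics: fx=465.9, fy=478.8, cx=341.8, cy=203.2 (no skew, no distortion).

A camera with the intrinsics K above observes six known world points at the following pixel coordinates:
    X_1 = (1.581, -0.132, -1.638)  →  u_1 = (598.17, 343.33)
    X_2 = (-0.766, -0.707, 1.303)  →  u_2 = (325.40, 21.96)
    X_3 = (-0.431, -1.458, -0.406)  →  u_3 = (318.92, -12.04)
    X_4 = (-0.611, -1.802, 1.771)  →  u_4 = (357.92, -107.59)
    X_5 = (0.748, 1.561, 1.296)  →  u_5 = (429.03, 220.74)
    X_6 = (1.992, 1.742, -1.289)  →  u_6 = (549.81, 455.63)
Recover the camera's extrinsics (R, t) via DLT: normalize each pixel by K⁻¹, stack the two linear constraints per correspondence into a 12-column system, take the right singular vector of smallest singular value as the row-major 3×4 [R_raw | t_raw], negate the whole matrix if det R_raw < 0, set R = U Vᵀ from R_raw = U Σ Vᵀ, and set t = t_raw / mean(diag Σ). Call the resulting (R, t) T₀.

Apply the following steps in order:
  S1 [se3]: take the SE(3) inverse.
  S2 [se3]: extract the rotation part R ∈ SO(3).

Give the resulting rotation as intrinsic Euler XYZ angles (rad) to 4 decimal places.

source (pnp_recover): camera pose = R=[0.9751 -0.0729 0.2095; 0.1854 0.7864 -0.5892; -0.1218 0.6134 0.7803], t=(0.2500, -0.3797, 4.1991)
after S1 (invert_se3): R=[0.9751 0.1854 -0.1218; -0.0729 0.7864 0.6134; 0.2095 -0.5892 0.7803], t=(0.3382, -2.2588, -3.5528)
after S2 (rot_of_se3): [0.9751 0.1854 -0.1218; -0.0729 0.7864 0.6134; 0.2095 -0.5892 0.7803]

rotation (euler_xyz) = (-0.6662, -0.1221, -0.1879)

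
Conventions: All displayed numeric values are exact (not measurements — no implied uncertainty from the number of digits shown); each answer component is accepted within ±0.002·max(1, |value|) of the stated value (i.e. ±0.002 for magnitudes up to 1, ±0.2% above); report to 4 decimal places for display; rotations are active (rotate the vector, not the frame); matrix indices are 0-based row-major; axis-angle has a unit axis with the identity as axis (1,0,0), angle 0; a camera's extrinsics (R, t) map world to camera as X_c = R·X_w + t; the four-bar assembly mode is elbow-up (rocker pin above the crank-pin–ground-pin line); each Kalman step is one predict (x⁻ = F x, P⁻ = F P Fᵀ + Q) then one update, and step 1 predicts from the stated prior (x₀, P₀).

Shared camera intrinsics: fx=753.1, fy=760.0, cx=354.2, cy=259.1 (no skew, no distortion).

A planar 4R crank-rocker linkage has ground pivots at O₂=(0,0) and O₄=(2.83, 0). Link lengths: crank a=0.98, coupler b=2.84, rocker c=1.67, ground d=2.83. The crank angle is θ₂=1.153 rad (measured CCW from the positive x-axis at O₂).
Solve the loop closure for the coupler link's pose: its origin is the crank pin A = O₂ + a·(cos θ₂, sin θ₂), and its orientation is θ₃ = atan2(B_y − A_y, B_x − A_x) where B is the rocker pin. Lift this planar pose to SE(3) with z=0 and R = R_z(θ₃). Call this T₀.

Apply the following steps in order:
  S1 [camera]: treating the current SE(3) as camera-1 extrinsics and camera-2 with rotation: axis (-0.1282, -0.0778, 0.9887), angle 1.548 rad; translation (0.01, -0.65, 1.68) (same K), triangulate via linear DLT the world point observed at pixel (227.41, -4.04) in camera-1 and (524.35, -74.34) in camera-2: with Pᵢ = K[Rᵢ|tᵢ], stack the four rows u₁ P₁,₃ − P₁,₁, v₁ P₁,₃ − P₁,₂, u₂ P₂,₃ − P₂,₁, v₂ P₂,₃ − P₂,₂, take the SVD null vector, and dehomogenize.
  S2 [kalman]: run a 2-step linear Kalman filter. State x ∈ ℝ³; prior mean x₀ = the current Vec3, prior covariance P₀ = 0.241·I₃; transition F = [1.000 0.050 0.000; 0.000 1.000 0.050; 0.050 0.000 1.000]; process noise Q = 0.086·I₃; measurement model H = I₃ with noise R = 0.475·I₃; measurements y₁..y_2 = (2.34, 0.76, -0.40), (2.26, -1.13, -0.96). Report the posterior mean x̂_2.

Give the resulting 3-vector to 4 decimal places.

source (fourbar_fk): coupler pose = R=[0.9649 -0.2626 0.0000; 0.2626 0.9649 0.0000; 0.0000 0.0000 1.0000], t=(0.3976, 0.8957, 0.0000)
after S1 (triangulate): (-1.0938, -1.3033, 1.8746)
after S2 (kf_track): (0.9621, -0.6365, 0.2717)

result = (0.9621, -0.6365, 0.2717)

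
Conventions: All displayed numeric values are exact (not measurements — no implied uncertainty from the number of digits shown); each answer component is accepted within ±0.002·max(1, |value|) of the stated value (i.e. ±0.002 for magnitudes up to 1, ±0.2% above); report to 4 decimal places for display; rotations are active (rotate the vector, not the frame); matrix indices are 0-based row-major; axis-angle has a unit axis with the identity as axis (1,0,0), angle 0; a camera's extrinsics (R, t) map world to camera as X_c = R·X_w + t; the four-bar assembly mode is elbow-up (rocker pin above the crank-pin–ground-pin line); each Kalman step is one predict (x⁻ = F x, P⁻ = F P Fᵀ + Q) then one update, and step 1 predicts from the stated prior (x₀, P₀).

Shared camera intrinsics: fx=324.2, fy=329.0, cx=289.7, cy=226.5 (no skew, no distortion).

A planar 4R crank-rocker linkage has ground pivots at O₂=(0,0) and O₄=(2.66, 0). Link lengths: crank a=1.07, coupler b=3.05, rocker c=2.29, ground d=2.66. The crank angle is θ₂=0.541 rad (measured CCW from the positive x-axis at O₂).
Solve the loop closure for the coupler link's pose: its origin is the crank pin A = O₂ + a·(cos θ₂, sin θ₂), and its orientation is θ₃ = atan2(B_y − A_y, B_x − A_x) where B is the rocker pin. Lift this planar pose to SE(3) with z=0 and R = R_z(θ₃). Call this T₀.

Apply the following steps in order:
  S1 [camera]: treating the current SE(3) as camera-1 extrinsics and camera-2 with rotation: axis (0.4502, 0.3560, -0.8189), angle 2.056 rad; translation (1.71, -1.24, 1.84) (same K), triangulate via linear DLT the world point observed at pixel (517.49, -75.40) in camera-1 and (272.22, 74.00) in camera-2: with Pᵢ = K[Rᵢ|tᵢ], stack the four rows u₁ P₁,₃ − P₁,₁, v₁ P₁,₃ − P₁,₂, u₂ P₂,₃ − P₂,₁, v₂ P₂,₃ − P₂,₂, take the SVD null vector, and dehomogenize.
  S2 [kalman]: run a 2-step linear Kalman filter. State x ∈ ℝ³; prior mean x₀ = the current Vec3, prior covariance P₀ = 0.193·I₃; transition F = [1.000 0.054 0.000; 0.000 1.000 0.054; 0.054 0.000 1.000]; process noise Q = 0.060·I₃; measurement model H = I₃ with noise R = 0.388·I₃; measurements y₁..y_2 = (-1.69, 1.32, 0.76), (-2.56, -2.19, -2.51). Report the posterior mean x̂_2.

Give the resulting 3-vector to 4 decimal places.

source (fourbar_fk): coupler pose = R=[0.8583 -0.5132 0.0000; 0.5132 0.8583 0.0000; 0.0000 0.0000 1.0000], t=(0.9172, 0.5510, 0.0000)
after S1 (triangulate): (-0.8670, -1.7664, 1.5365)
after S2 (kf_track): (-1.7881, -1.1287, -0.1840)

result = (-1.7881, -1.1287, -0.1840)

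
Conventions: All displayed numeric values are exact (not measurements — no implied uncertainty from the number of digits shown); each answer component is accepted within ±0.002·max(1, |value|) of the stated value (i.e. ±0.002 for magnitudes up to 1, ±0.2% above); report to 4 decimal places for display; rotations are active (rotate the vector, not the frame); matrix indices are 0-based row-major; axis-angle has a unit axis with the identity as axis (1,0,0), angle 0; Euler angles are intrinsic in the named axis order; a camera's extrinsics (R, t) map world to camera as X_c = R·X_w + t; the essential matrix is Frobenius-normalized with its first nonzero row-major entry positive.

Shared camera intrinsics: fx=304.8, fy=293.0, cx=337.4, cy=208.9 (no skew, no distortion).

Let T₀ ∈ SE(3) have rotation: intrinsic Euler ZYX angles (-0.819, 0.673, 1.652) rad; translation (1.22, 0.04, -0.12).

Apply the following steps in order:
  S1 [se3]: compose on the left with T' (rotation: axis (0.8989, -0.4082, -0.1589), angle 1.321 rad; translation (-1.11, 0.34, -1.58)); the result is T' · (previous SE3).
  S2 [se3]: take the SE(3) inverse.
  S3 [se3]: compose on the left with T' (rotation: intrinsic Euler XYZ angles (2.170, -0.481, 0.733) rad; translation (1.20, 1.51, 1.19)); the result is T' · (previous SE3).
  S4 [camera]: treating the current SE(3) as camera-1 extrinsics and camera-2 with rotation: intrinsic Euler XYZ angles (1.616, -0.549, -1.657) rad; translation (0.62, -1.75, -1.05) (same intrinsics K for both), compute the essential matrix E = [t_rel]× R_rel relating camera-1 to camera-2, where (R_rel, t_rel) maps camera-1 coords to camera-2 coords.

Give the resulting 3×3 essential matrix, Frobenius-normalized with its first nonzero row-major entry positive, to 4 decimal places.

matrix = [0.0938 -0.1248 0.1201; -0.6394 0.1398 -0.2196; 0.2739 0.5101 -0.3864]

after S1 (compose_se3): R=[0.8403 -0.0175 -0.5418; 0.0699 -0.9876 0.1403; -0.5376 -0.1557 -0.8287], t=(-0.0107, -0.0713, -1.2238)
after S2 (invert_se3): R=[0.8403 0.0699 -0.5376; -0.0175 -0.9876 -0.1557; -0.5418 0.1403 -0.8287], t=(-0.6439, -0.2612, -1.0100)
after S3 (compose_se3): R=[0.8147 0.5670 0.1216; -0.1562 0.0126 0.9876; 0.5585 -0.8236 0.0988], t=(1.3980, 2.7179, 1.2582)
after S4 (essential): [0.0938 -0.1248 0.1201; -0.6394 0.1398 -0.2196; 0.2739 0.5101 -0.3864]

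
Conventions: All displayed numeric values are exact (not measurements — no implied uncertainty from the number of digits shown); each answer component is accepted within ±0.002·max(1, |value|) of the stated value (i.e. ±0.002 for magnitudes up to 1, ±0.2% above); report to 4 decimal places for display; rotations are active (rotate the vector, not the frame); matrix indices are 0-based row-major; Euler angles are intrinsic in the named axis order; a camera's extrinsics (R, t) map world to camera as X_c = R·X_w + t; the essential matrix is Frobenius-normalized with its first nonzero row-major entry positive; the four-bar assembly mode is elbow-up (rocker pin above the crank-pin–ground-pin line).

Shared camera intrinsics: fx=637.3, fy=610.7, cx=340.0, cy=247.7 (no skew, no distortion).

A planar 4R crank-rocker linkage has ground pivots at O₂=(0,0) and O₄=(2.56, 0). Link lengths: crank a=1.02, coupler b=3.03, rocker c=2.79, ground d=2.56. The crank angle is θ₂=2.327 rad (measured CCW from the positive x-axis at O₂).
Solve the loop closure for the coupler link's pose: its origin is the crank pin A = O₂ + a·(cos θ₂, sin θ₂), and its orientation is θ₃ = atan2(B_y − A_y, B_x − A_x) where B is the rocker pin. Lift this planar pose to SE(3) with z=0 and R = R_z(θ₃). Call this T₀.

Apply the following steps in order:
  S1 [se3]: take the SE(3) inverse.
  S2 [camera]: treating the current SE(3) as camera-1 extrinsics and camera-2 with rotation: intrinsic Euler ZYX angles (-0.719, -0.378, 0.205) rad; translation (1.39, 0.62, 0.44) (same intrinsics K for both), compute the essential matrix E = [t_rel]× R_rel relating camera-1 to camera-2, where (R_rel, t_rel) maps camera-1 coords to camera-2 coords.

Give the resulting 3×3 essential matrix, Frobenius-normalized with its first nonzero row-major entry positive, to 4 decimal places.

source (fourbar_fk): coupler pose = R=[0.7792 -0.6268 0.0000; 0.6268 0.7792 0.0000; 0.0000 0.0000 1.0000], t=(-0.6999, 0.7420, 0.0000)
after S1 (invert_se3): R=[0.7792 0.6268 0.0000; -0.6268 0.7792 0.0000; 0.0000 0.0000 1.0000], t=(0.0803, -1.0168, 0.0000)
after S2 (essential): [0.2179 -0.1517 0.4829; -0.0824 0.0393 -0.4465; -0.4870 0.4305 0.2571]

matrix = [0.2179 -0.1517 0.4829; -0.0824 0.0393 -0.4465; -0.4870 0.4305 0.2571]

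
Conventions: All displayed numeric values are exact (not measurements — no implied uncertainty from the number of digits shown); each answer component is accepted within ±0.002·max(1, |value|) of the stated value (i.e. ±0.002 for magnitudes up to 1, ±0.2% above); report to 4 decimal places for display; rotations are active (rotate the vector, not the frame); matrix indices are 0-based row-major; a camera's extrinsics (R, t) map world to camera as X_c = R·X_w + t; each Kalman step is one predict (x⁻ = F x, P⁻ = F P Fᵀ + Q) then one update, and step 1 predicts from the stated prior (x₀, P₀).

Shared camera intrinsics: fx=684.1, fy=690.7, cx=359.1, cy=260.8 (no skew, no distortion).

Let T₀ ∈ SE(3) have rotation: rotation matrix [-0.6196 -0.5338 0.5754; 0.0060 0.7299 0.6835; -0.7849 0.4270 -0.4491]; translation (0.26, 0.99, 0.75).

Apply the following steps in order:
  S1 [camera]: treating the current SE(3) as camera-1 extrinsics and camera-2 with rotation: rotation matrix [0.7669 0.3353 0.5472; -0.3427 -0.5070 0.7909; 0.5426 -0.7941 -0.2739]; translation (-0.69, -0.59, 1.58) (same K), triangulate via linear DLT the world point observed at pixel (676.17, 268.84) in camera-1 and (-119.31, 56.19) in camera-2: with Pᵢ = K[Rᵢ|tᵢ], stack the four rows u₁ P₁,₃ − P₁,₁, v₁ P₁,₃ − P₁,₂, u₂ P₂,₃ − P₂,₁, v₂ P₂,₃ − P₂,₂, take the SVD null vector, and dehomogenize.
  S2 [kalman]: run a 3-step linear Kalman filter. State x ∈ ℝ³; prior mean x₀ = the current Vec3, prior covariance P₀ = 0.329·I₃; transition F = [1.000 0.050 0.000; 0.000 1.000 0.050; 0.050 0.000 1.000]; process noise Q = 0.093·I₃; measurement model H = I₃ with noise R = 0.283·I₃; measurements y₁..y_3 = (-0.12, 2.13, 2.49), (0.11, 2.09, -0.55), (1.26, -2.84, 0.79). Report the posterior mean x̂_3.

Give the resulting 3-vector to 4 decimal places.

result = (0.5611, -0.3926, 0.5363)

after S1 (triangulate): (-0.2961, -0.7216, -0.6587)
after S2 (kf_track): (0.5611, -0.3926, 0.5363)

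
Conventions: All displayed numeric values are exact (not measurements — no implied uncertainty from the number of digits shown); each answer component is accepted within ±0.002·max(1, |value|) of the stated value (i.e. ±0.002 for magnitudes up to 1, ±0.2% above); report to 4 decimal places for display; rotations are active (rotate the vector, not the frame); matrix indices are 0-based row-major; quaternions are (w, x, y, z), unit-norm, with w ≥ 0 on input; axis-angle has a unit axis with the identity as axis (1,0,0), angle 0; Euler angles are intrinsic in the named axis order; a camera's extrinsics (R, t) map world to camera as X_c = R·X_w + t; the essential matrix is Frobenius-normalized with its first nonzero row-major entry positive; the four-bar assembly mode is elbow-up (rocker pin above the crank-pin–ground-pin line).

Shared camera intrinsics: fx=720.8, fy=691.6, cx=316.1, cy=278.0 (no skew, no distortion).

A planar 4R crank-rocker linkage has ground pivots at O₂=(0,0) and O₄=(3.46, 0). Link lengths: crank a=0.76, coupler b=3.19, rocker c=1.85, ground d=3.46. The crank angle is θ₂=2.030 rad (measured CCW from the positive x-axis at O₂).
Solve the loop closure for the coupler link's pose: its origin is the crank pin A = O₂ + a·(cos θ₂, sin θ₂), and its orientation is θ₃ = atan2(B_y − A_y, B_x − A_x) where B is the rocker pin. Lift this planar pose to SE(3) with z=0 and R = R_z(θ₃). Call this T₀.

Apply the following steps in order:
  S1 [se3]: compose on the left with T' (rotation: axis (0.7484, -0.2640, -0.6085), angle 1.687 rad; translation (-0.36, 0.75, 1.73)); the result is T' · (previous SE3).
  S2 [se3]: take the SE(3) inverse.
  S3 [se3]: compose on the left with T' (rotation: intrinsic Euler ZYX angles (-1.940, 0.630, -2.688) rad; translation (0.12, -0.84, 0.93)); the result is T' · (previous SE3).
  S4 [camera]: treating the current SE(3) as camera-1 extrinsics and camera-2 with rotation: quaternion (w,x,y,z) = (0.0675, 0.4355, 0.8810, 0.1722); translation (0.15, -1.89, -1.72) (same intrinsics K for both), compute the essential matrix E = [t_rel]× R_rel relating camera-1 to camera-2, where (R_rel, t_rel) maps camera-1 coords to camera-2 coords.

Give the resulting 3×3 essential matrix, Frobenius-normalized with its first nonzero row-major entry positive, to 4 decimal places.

source (fourbar_fk): coupler pose = R=[0.9494 -0.3140 0.0000; 0.3140 0.9494 0.0000; 0.0000 0.0000 1.0000], t=(-0.3369, 0.6813, 0.0000)
after S1 (compose_se3): R=[0.6038 0.2046 -0.7704; -0.7951 0.2227 -0.5641; 0.0562 0.9532 0.2972], t=(-0.2699, 1.0018, 2.4414)
after S2 (invert_se3): R=[0.6038 -0.7951 0.0562; 0.2046 0.2227 0.9532; -0.7704 -0.5641 0.2972], t=(0.8225, -2.4949, -0.3684)
after S3 (compose_se3): R=[-0.7906 -0.2724 -0.5484; -0.5980 0.5357 0.5961; 0.1314 0.7993 -0.5864], t=(1.5183, -2.9935, 1.5965)
after S4 (essential): [0.6357 -0.0452 -0.1206; 0.1929 0.4737 0.4605; 0.2352 -0.1427 -0.1731]

matrix = [0.6357 -0.0452 -0.1206; 0.1929 0.4737 0.4605; 0.2352 -0.1427 -0.1731]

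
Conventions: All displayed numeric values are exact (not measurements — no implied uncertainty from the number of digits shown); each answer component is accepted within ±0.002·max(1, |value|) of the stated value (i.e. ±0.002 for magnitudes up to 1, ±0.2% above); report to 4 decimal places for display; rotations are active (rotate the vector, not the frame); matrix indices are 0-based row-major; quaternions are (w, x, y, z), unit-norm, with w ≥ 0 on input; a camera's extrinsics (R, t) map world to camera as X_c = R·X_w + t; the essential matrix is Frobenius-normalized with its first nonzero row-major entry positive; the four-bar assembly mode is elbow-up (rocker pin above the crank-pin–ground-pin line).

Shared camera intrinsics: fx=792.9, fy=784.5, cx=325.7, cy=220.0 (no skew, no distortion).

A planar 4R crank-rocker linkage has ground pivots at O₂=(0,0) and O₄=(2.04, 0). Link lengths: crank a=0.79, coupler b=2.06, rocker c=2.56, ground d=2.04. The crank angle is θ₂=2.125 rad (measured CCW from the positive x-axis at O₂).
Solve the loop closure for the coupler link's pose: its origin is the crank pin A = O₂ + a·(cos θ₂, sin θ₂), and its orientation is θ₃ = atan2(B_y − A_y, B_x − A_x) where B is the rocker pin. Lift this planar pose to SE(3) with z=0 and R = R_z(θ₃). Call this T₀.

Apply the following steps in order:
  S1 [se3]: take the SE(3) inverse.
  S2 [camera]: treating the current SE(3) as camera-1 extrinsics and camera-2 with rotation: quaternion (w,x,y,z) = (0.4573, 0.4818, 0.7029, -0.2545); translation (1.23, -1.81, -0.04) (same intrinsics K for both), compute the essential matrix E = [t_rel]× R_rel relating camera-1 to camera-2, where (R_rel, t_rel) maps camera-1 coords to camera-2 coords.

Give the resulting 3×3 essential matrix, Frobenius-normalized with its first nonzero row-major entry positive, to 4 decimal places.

matrix = [0.1686 -0.3409 0.2970; 0.3208 -0.3153 0.2756; 0.6072 0.2635 -0.2254]

source (fourbar_fk): coupler pose = R=[0.6257 -0.7800 0.0000; 0.7800 0.6257 0.0000; 0.0000 0.0000 1.0000], t=(-0.4158, 0.6718, 0.0000)
after S1 (invert_se3): R=[0.6257 0.7800 0.0000; -0.7800 0.6257 -0.0000; 0.0000 0.0000 1.0000], t=(-0.2639, -0.7446, 0.0000)
after S2 (essential): [0.1686 -0.3409 0.2970; 0.3208 -0.3153 0.2756; 0.6072 0.2635 -0.2254]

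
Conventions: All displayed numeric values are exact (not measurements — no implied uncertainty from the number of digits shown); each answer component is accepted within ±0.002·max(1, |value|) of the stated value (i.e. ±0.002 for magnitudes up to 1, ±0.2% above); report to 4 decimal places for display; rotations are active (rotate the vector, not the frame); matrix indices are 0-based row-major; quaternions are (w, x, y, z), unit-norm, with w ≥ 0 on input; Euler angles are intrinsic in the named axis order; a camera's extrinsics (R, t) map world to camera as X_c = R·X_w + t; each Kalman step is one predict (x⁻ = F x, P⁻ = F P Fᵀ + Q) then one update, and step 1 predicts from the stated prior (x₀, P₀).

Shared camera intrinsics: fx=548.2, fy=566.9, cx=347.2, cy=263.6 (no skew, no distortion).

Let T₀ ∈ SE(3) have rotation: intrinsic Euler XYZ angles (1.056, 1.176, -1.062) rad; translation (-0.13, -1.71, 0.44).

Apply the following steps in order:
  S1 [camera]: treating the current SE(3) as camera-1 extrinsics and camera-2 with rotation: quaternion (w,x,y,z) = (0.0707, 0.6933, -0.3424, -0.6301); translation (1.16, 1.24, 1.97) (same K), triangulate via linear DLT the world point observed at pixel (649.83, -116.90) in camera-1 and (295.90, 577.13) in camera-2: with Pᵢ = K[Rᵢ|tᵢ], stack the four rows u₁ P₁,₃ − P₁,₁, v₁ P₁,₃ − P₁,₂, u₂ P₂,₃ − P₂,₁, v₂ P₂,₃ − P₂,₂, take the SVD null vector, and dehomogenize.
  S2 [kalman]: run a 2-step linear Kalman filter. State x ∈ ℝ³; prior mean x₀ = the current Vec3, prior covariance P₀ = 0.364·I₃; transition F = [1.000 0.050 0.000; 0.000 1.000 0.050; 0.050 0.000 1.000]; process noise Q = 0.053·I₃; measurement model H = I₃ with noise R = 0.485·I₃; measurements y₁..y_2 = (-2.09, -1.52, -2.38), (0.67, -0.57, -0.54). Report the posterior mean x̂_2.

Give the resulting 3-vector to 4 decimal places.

result = (-0.8496, -0.3662, -0.5273)

after S1 (triangulate): (-1.2875, 0.8160, 1.2826)
after S2 (kf_track): (-0.8496, -0.3662, -0.5273)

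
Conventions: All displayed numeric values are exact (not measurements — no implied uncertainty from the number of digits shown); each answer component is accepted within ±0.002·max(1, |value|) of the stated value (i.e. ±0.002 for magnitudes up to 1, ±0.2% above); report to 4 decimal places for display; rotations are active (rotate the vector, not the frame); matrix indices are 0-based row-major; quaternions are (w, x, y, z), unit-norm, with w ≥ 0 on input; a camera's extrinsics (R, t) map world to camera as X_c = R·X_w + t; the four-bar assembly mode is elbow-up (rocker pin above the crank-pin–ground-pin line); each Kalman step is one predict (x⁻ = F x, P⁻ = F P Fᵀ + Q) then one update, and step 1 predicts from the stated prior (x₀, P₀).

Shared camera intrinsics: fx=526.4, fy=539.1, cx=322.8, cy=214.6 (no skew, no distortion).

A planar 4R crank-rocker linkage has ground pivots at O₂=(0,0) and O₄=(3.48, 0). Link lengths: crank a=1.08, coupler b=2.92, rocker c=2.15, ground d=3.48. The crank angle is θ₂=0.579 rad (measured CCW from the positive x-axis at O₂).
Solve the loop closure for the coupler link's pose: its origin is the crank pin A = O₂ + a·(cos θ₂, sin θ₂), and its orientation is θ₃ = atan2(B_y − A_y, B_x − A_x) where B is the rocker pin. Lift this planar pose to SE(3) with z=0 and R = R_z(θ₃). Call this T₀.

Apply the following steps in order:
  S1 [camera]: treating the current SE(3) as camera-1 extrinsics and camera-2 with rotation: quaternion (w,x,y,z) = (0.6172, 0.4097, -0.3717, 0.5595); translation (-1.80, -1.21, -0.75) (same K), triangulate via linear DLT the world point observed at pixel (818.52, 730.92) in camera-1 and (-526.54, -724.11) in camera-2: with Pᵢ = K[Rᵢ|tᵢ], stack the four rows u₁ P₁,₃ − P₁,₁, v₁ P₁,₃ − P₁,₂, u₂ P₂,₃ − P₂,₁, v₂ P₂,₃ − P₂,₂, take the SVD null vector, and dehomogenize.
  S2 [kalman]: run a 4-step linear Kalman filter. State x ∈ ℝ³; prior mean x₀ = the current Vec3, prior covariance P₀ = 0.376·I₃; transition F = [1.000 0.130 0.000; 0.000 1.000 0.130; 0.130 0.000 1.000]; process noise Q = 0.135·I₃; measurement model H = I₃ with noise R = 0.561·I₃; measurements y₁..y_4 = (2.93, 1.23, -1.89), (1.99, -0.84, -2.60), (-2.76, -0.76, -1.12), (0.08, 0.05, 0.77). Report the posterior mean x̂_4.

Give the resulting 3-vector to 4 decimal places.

source (fourbar_fk): coupler pose = R=[0.8461 -0.5330 0.0000; 0.5330 0.8461 0.0000; 0.0000 0.0000 1.0000], t=(0.9040, 0.5910, 0.0000)
after S1 (triangulate): (1.4521, 0.5791, 1.9368)
after S2 (kf_track): (0.1062, -0.2753, -0.2573)

result = (0.1062, -0.2753, -0.2573)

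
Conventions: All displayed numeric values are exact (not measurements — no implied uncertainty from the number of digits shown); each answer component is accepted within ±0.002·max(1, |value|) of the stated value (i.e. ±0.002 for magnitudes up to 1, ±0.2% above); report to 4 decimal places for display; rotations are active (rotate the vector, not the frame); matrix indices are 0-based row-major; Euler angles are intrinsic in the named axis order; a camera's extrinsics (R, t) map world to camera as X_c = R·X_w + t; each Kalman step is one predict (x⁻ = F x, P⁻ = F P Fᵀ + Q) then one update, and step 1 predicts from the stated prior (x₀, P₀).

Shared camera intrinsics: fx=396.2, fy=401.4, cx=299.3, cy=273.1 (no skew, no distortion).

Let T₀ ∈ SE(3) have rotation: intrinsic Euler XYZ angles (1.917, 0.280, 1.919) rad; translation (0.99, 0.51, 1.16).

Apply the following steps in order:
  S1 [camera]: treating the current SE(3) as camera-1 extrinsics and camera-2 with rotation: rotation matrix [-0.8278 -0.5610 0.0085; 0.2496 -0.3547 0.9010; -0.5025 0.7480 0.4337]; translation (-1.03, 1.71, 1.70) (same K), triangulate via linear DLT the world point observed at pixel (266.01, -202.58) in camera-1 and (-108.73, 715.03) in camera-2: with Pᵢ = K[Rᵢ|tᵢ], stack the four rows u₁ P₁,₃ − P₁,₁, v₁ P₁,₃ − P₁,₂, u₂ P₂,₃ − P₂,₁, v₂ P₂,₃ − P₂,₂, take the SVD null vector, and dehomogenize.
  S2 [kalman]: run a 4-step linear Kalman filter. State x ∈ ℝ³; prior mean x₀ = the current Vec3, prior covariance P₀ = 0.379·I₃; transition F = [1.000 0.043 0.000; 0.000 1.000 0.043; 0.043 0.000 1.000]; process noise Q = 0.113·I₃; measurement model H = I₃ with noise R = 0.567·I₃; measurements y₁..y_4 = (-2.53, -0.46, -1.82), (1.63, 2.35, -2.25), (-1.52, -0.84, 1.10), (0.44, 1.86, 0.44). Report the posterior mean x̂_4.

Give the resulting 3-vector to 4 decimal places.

result = (-0.0135, 0.9434, 0.0504)

after S1 (triangulate): (1.2154, 1.2127, 1.4512)
after S2 (kf_track): (-0.0135, 0.9434, 0.0504)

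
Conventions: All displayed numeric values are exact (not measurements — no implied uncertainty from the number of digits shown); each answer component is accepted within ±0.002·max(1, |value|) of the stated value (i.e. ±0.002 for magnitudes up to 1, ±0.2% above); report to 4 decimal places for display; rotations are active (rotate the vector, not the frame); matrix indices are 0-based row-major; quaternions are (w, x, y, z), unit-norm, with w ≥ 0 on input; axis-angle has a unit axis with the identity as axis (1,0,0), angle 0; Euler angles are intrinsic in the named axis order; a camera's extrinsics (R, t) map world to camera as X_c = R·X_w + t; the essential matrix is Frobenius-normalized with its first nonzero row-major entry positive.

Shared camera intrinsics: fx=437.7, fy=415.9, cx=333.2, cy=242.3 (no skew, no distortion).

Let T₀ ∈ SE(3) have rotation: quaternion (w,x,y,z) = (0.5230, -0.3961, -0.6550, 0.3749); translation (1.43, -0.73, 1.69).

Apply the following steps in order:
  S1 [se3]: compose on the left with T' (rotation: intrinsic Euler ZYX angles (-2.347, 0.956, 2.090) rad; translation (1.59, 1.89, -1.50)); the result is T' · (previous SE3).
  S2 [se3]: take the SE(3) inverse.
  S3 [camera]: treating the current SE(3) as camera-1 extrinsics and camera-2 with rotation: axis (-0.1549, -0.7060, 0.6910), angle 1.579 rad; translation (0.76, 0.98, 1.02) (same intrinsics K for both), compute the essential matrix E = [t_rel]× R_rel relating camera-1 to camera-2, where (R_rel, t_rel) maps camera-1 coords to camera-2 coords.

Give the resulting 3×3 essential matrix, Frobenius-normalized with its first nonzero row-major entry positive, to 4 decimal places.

after S1 (compose_se3): R=[-0.8493 -0.0921 0.5199; 0.2612 -0.9290 0.2622; 0.4588 0.3585 0.8130], t=(1.0662, 2.9339, -3.5174)
after S2 (invert_se3): R=[-0.8493 0.2612 0.4588; -0.0921 -0.9290 0.3585; 0.5199 0.2622 0.8130], t=(1.7529, 4.0846, 1.5362)
after S3 (essential): [0.4596 -0.2640 -0.3881; -0.2591 0.2507 -0.0697; -0.1408 0.3200 -0.5581]

matrix = [0.4596 -0.2640 -0.3881; -0.2591 0.2507 -0.0697; -0.1408 0.3200 -0.5581]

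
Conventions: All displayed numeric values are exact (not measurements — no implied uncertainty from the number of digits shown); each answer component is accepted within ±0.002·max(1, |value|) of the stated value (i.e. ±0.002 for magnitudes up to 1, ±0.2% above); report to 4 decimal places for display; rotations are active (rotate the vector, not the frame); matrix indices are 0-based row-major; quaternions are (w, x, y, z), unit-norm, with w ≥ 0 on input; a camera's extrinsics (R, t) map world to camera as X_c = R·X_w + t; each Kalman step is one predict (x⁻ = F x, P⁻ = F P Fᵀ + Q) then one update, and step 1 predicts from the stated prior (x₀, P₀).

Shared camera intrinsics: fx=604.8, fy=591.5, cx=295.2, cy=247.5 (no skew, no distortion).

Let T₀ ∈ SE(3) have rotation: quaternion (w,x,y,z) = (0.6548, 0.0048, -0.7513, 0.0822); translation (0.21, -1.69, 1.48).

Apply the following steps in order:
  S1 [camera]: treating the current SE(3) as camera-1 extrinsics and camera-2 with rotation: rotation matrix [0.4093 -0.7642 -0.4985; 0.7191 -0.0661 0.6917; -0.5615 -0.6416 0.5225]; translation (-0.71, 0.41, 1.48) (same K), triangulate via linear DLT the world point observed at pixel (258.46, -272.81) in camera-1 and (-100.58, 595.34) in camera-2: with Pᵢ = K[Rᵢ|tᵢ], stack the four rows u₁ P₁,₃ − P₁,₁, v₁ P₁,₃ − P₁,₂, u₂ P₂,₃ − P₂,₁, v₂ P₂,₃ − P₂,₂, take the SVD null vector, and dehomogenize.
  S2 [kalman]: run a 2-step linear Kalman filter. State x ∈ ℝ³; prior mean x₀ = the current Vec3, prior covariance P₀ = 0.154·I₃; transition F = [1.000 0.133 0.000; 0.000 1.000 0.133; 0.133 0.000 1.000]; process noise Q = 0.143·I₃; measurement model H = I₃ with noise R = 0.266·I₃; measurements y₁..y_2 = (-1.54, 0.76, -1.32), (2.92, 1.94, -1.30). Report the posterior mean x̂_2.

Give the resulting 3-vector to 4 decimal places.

result = (1.2287, 1.2429, -0.8958)

after S1 (triangulate): (0.2876, 0.1948, 0.2547)
after S2 (kf_track): (1.2287, 1.2429, -0.8958)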